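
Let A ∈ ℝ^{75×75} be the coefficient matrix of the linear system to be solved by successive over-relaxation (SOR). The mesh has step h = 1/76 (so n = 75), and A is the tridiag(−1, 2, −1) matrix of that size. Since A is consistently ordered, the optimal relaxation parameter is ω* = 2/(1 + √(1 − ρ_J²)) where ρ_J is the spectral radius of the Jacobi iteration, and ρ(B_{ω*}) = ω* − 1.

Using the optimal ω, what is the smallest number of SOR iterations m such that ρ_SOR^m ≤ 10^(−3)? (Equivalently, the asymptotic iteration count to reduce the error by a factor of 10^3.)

m = 84

With n=75, ρ(Jacobi) = cos(π/76) = 0.9991458.
root = sin(π/76) = 0.0413250  (since 1−cos² = sin²).
So ω* = 2/1.0413250 = 1.9206300 (Young).
At ω = 1.9206300 every |λ(B_ω)| = ω−1, so ρ_SOR = 0.9206300.
(0.9206300)^m ≤ 10^{−3}  ⇒  m·ln(0.9206300) ≤ −3·ln10  ⇒  m ≥ 83.531  ⇒  m = 84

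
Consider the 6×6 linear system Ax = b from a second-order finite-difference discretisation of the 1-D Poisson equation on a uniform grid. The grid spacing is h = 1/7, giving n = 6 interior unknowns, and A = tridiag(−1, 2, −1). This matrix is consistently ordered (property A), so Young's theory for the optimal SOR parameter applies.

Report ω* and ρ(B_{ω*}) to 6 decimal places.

ω* = 1.394813, ρ_SOR = 0.394813

B_J for the 6×6 system has eigenvalues cos(kπ/7); ρ_J = cos(π/7) = 0.900969.
√(1−ρ_J²) = |sin(π/7)| = 0.4338837
Then 2/(1+√(1−ρ_J²)) = 2/(1+0.4338837); ω* = 2/1.4338837 = 1.394813.
Hence ρ(B_{ω*}) = 1.394813 − 1 = 0.394813.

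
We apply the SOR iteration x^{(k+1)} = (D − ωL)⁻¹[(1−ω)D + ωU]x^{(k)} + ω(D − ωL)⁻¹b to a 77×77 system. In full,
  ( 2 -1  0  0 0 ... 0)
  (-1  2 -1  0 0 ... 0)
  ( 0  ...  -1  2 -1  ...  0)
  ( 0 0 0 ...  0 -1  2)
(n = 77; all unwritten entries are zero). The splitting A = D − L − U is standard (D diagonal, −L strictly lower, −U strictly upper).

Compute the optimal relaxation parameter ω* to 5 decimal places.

With n=77, ρ(Jacobi) = cos(π/78) = 0.99919.
√(1 − cos²(π/78)) = sin(π/78) ≈ 0.040266.
Then 2/(1+√(1−ρ_J²)) = 2/(1+0.040266); ω* = 2/1.040266 = 1.92259.
ρ(B_{ω*}) = ω*−1 = 0.92259

ω* = 1.92259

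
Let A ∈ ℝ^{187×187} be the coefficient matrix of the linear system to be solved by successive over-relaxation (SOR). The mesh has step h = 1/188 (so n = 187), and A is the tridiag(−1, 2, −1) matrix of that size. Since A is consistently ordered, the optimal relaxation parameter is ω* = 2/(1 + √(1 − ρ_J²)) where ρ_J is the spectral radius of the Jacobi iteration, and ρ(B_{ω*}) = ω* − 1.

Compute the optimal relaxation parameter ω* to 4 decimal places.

ω* = 1.9671

ρ_J = max_k |cos(kπ/188)| = cos(π/188) = 0.9999
√(1−ρ_J²) simplifies to sin(π/188) = 0.01671.
So ω* = 2/1.01671 = 1.9671 (Young).
At ω = 1.9671 every |λ(B_ω)| = ω−1, so ρ_SOR = 0.9671.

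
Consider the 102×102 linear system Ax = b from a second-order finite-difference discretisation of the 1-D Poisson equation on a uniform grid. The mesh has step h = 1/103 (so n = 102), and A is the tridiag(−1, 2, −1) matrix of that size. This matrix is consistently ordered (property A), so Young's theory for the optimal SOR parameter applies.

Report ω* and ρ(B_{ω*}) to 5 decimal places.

ω* = 1.94081, ρ_SOR = 0.94081

ρ_J = max_k |cos(kπ/103)| = cos(π/103) = 0.99953
root = sin(π/103) = 0.030496  (since 1−cos² = sin²).
ω* = 2/(1+0.030496) = 1.94081
ρ_SOR = ω* − 1 = 1.94081 − 1 = 0.94081.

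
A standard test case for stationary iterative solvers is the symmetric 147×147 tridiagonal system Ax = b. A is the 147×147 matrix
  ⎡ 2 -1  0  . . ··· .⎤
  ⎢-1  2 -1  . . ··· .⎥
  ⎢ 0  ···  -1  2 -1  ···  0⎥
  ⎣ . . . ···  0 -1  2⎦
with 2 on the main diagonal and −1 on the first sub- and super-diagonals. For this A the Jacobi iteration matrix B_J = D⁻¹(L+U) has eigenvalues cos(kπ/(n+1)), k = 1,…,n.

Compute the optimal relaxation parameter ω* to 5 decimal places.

½·tridiag(1,0,1) at n=147: λ_k = cos(kπ/148); max |λ| at k=1 ⇒ ρ_J = cos(π/148) ≈ 0.99977.
1 − cos²(π/148) = sin²(π/148) ⇒ √(1−ρ_J²) = sin(π/148) = 0.021225.
Then 2/(1+√(1−ρ_J²)) = 2/(1+0.021225); ω* = 2/1.021225 = 1.95843.
Hence ρ(B_{ω*}) = 1.95843 − 1 = 0.95843.

ω* = 1.95843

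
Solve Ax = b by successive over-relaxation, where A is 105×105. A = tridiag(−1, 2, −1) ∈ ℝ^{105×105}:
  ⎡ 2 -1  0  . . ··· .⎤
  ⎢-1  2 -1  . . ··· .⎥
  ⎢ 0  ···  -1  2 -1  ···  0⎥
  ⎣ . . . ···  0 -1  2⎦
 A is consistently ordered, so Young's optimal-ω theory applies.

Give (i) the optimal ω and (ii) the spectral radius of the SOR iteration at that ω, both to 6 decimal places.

ω* = 1.942439, ρ_SOR = 0.942439

½·tridiag(1,0,1) at n=105: λ_k = cos(kπ/106); max |λ| at k=1 ⇒ ρ_J = cos(π/106) ≈ 0.999561.
root = sin(π/106) = 0.0296333  (since 1−cos² = sin²).
So ω* = 2/1.0296333 = 1.942439 (Young).
Hence ρ(B_{ω*}) = 1.942439 − 1 = 0.942439.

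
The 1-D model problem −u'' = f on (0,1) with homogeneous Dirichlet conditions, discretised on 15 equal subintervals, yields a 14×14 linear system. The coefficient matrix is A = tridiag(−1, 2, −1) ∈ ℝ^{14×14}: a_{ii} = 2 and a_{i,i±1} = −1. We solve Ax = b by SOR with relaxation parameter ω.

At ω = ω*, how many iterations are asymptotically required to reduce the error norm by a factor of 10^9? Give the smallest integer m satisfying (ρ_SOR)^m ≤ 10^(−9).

m = 50

½·tridiag(1,0,1) at n=14: λ_k = cos(kπ/15); max |λ| at k=1 ⇒ ρ_J = cos(π/15) ≈ 0.9781476.
root = sin(π/15) = 0.2079117  (since 1−cos² = sin²).
ω* = 2 / (1 + 0.2079117) = 2 / 1.2079117 ≈ 1.6557502.
Hence ρ(B_{ω*}) = 1.6557502 − 1 = 0.6557502.
9·ln10 = 20.7233; −ln(0.6557502) = 0.421975; m = ⌈20.7233/0.421975⌉ = ⌈49.110⌉ = 50.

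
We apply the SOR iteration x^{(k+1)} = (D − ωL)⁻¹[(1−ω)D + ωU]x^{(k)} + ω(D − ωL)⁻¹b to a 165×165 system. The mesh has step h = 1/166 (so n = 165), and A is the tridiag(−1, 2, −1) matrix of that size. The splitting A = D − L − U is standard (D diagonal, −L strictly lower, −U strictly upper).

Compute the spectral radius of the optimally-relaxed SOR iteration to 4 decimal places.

ρ_SOR = 0.9629

n=165: λ(B_J) = 1 − λ(A)/2 = cos(kπ/166); k=1 gives ρ_J = 0.9998.
1 − cos²(π/166) = sin²(π/166) ⇒ √(1−ρ_J²) = sin(π/166) = 0.01892.
ω* = 2 / (1 + 0.01892) = 2 / 1.01892 ≈ 1.9629.
[ρ_SOR] ω* − 1 = 0.9629.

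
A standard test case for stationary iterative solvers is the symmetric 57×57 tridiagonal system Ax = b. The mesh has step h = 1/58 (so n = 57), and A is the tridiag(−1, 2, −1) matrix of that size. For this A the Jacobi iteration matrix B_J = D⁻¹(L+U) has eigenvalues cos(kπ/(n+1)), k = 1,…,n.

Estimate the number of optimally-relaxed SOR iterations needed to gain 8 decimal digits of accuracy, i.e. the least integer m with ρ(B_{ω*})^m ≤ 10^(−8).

m = 170

With n=57, ρ(Jacobi) = cos(π/58) = 0.9985334.
root = sin(π/58) = 0.0541389  (since 1−cos² = sin²).
ω* = 2 / (1 + 0.0541389) = 2 / 1.0541389 ≈ 1.8972832.
ρ(B_{ω*}) = ω*−1 = 0.8972832
Need (0.8972832)^m ≤ 10^(−8): m ≥ 8·ln10/|ln 0.8972832| = 18.4207/0.108384 = 169.958 ⇒ m = 170.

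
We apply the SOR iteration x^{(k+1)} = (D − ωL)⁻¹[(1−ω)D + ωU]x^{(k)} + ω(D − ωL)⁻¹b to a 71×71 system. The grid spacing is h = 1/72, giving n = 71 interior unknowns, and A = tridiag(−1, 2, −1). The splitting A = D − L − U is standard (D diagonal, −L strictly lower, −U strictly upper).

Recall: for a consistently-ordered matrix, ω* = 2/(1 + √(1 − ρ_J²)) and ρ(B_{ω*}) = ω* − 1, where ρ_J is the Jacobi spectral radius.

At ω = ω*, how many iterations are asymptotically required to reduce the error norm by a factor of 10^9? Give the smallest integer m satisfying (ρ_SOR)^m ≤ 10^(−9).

m = 238

With n=71, ρ(Jacobi) = cos(π/72) = 0.9990482.
√(1−ρ_J²) = |sin(π/72)| = 0.0436194
ω* = 2/(1+0.0436194) = 1.9164075
Hence ρ(B_{ω*}) = 1.9164075 − 1 = 0.9164075.
ρ_SOR^m ≤ 10^(−9) ⇔ m ≥ 9·ln10/(−ln 0.9164075) = 20.7233/0.0872941 = 237.396; m = ⌈237.396⌉ = 238.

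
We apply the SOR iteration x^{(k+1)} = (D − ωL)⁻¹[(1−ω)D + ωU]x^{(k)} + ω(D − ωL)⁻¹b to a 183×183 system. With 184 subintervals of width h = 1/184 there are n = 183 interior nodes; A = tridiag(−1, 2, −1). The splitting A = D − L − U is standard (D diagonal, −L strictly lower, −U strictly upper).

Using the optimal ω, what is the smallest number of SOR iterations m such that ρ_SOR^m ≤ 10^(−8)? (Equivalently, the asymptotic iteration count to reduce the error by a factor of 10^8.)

m = 540

n=183: λ(B_J) = 1 − λ(A)/2 = cos(kπ/184); k=1 gives ρ_J = 0.9998542.
root = sin(π/184) = 0.0170730  (since 1−cos² = sin²).
Young: ω* = 2/(1+√(1−ρ_J²)) = 2/(1+0.0170730) = 2/1.0170730 = 1.9664272.
At ω = 1.9664272 every |λ(B_ω)| = ω−1, so ρ_SOR = 0.9664272.
m ≥ 8·ln10 / (−ln 0.9664272) = 539.417; smallest integer m = 540.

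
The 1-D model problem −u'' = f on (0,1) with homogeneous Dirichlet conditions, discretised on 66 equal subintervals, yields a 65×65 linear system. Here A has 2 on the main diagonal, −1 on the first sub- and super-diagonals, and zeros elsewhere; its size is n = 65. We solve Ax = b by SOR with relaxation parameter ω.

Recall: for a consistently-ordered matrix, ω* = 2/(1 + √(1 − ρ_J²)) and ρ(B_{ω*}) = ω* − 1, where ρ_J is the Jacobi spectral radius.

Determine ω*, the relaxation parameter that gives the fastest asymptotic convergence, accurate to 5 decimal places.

ω* = 1.90916

With n=65, ρ(Jacobi) = cos(π/66) = 0.99887.
root = sin(π/66) = 0.047582  (since 1−cos² = sin²).
ω* = 2/(1+0.047582) = 1.90916
and ρ(B_{ω*}) = 1.90916 − 1 = 0.90916.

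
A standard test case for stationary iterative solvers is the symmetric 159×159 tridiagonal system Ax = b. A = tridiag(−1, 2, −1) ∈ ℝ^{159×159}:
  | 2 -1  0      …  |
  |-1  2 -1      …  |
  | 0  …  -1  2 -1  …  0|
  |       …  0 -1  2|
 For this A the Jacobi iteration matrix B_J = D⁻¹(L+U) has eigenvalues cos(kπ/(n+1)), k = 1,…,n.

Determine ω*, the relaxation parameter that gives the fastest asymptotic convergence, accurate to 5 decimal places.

ω* = 1.96149

ρ_J = max_k |cos(kπ/160)| = cos(π/160) = 0.99981
√(1−ρ_J²) simplifies to sin(π/160) = 0.019634.
Then 2/(1+√(1−ρ_J²)) = 2/(1+0.019634); ω* = 2/1.019634 = 1.96149.
ρ(B_{ω*}) = ω*−1 = 0.96149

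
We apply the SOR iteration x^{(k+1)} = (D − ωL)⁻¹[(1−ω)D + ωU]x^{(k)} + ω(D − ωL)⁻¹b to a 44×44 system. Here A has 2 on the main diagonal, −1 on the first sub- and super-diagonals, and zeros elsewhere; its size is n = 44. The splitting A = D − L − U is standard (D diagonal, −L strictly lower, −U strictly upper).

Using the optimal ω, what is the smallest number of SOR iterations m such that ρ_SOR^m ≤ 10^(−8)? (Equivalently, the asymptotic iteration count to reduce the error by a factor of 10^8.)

m = 132

½·tridiag(1,0,1) at n=44: λ_k = cos(kπ/45); max |λ| at k=1 ⇒ ρ_J = cos(π/45) ≈ 0.9975641.
√(1−ρ_J²) simplifies to sin(π/45) = 0.0697565.
ω* = 2 / (1 + 0.0697565) = 2 / 1.0697565 ≈ 1.8695843.
[ρ_SOR] ω* − 1 = 0.8695843.
(0.8695843)^m ≤ 10^{−8}  ⇒  m·ln(0.8695843) ≤ −8·ln10  ⇒  m ≥ 131.821  ⇒  m = 132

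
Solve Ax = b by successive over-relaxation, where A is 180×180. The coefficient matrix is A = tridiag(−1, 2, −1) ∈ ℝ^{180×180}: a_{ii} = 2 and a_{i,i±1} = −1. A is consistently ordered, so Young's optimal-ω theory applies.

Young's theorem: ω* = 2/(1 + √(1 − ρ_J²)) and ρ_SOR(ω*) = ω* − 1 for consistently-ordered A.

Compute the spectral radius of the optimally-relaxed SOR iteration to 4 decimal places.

n=180: λ(B_J) = 1 − λ(A)/2 = cos(kπ/181); k=1 gives ρ_J = 0.9998.
√(1 − cos²(π/181)) = sin(π/181) ≈ 0.01736.
So ω* = 2/1.01736 = 1.9659 (Young).
Hence ρ(B_{ω*}) = 1.9659 − 1 = 0.9659.

ρ_SOR = 0.9659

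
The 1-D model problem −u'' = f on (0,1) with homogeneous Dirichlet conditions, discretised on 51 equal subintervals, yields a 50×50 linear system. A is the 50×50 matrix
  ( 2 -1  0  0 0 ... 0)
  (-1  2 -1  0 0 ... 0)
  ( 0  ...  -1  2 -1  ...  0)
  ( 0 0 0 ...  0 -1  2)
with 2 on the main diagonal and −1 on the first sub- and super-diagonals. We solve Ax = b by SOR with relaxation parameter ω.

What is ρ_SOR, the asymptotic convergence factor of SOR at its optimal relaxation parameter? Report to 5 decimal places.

n=50: λ(B_J) = 1 − λ(A)/2 = cos(kπ/51); k=1 gives ρ_J = 0.99810.
√(1 − cos²(π/51)) = sin(π/51) ≈ 0.061561.
ω* = 2 / (1 + 0.061561) = 2 / 1.061561 ≈ 1.88402.
At ω = 1.88402 every |λ(B_ω)| = ω−1, so ρ_SOR = 0.88402.

ρ_SOR = 0.88402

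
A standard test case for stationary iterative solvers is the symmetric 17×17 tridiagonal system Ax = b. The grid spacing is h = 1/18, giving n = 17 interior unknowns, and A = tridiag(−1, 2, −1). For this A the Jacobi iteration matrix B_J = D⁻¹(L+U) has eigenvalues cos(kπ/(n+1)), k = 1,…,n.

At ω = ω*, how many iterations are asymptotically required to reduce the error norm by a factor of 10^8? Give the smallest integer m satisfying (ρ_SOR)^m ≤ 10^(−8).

spectrum of D⁻¹(L+U) = {cos(kπ/18) : 1≤k≤17}; ρ_J = cos(π/18) = 0.9848078.
√(1−ρ_J²) simplifies to sin(π/18) = 0.1736482.
ω* = 2/(1 + 0.1736482) = 2/1.1736482 = 1.7040882.
ρ_SOR = ω* − 1 ≈ 0.7040882.
ρ_SOR^m ≤ 10^(−8) ⇔ m ≥ 8·ln10/(−ln 0.7040882) = 18.4207/0.350852 = 52.503; m = ⌈52.503⌉ = 53.

m = 53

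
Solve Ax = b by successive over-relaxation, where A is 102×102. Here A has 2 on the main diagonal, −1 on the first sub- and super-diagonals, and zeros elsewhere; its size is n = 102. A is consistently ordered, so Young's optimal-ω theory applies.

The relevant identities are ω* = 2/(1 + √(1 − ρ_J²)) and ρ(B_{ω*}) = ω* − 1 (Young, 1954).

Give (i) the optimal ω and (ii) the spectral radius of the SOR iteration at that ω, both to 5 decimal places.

n=102: λ(B_J) = 1 − λ(A)/2 = cos(kπ/103); k=1 gives ρ_J = 0.99953.
√(1−ρ_J²) = |sin(π/103)| = 0.030496
Then 2/(1+√(1−ρ_J²)) = 2/(1+0.030496); ω* = 2/1.030496 = 1.94081.
and ρ(B_{ω*}) = 1.94081 − 1 = 0.94081.

ω* = 1.94081, ρ_SOR = 0.94081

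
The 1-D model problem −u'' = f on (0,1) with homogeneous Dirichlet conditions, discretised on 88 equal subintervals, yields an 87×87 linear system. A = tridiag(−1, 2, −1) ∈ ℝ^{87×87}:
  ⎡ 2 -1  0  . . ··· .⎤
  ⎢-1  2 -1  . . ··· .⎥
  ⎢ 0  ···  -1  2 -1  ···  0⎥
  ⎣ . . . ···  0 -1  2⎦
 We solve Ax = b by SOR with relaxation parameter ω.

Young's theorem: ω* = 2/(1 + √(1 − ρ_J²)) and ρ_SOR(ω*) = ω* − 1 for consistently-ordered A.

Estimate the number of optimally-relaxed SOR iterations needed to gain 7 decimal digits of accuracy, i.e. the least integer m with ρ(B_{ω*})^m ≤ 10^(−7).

m = 226

B_J for the 87×87 system has eigenvalues cos(kπ/88); ρ_J = cos(π/88) = 0.9993628.
1 − cos²(π/88) = sin²(π/88) ⇒ √(1−ρ_J²) = sin(π/88) = 0.0356923.
Then 2/(1+√(1−ρ_J²)) = 2/(1+0.0356923); ω* = 2/1.0356923 = 1.9310755.
[ρ_SOR] ω* − 1 = 0.9310755.
ρ_SOR^m ≤ 10^(−7) ⇔ m ≥ 7·ln10/(−ln 0.9310755) = 16.1181/0.0714149 = 225.697; m = ⌈225.697⌉ = 226.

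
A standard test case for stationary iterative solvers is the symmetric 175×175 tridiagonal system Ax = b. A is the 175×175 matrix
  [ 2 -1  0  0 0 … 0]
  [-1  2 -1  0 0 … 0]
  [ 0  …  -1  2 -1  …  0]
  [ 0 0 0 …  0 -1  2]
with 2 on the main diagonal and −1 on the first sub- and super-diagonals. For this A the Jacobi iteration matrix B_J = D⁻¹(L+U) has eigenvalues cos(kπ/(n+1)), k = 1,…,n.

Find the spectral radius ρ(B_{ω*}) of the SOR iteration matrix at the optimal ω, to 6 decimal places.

spectrum of D⁻¹(L+U) = {cos(kπ/176) : 1≤k≤175}; ρ_J = cos(π/176) = 0.999841.
√(1−ρ_J²) simplifies to sin(π/176) = 0.0178490.
ω* = 2/(1+0.0178490) = 1.964928
Hence ρ(B_{ω*}) = 1.964928 − 1 = 0.964928.

ρ_SOR = 0.964928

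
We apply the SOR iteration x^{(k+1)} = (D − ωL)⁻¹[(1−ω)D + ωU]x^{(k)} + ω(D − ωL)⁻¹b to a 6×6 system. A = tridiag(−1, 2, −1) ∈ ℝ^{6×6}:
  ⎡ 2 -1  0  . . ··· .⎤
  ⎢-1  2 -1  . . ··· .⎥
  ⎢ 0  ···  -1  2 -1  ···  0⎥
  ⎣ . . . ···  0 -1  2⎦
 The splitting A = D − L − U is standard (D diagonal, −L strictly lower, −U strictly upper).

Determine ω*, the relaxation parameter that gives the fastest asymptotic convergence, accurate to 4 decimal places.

ω* = 1.3948

With n=6, ρ(Jacobi) = cos(π/7) = 0.9010.
√(1 − cos²(π/7)) = sin(π/7) ≈ 0.43388.
Then 2/(1+√(1−ρ_J²)) = 2/(1+0.43388); ω* = 2/1.43388 = 1.3948.
ρ(B_{ω*}) = ω*−1 = 0.3948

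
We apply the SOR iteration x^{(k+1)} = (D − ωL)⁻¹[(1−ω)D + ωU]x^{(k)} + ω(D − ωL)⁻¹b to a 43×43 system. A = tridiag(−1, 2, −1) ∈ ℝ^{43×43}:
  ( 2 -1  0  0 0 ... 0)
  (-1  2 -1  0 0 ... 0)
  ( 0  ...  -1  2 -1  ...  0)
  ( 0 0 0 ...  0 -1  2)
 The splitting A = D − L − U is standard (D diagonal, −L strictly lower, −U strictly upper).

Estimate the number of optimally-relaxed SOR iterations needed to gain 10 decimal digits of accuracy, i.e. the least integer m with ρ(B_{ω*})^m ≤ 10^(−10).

m = 162

spectrum of D⁻¹(L+U) = {cos(kπ/44) : 1≤k≤43}; ρ_J = cos(π/44) = 0.9974521.
1 − cos²(π/44) = sin²(π/44) ⇒ √(1−ρ_J²) = sin(π/44) = 0.0713392.
ω* = 2 / (1 + 0.0713392) = 2 / 1.0713392 ≈ 1.8668224.
Hence ρ(B_{ω*}) = 1.8668224 − 1 = 0.8668224.
(0.8668224)^m ≤ 10^{−10}  ⇒  m·ln(0.8668224) ≤ −10·ln10  ⇒  m ≥ 161.109  ⇒  m = 162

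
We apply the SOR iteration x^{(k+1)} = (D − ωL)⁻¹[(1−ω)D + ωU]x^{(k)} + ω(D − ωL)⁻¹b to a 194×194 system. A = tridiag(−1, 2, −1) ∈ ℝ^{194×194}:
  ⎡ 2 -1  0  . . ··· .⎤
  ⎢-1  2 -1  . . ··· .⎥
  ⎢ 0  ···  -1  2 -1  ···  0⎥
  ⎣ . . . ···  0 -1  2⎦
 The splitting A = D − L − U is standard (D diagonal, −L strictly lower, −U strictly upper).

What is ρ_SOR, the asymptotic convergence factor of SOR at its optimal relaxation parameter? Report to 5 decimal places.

spectrum of D⁻¹(L+U) = {cos(kπ/195) : 1≤k≤194}; ρ_J = cos(π/195) = 0.99987.
√(1−ρ_J²) simplifies to sin(π/195) = 0.016110.
ω* = 2/(1 + 0.016110) = 2/1.016110 = 1.96829.
ρ_SOR = ω* − 1 = 1.96829 − 1 = 0.96829.

ρ_SOR = 0.96829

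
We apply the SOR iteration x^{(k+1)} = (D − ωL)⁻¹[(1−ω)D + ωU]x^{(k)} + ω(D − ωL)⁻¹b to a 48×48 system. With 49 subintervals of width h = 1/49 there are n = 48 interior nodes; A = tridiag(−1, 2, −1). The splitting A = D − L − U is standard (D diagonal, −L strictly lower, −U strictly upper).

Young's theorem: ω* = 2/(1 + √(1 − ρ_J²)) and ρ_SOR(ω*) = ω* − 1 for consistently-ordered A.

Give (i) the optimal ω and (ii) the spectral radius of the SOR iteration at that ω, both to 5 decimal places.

n=48: λ(B_J) = 1 − λ(A)/2 = cos(kπ/49); k=1 gives ρ_J = 0.99795.
1 − cos²(π/49) = sin²(π/49) ⇒ √(1−ρ_J²) = sin(π/49) = 0.064070.
[ω*] 2 ÷ (1 + 0.064070) = 2 ÷ 1.064070 = 1.87958.
At ω = 1.87958 every |λ(B_ω)| = ω−1, so ρ_SOR = 0.87958.

ω* = 1.87958, ρ_SOR = 0.87958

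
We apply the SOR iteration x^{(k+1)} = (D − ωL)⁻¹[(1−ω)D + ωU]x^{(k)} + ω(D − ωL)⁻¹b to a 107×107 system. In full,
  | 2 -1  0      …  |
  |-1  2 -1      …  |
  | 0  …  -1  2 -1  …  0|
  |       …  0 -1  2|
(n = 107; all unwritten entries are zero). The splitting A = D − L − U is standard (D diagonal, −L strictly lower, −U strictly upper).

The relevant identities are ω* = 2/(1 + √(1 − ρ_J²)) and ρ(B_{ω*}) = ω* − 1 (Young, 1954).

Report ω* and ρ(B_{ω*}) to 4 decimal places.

ω* = 1.9435, ρ_SOR = 0.9435

[ρ_J] n=107: ρ(B_J) = cos(π/(n+1)) = cos(π/108) = 0.9996.
1 − cos²(π/108) = sin²(π/108) ⇒ √(1−ρ_J²) = sin(π/108) = 0.02908.
Then 2/(1+√(1−ρ_J²)) = 2/(1+0.02908); ω* = 2/1.02908 = 1.9435.
At ω = 1.9435 every |λ(B_ω)| = ω−1, so ρ_SOR = 0.9435.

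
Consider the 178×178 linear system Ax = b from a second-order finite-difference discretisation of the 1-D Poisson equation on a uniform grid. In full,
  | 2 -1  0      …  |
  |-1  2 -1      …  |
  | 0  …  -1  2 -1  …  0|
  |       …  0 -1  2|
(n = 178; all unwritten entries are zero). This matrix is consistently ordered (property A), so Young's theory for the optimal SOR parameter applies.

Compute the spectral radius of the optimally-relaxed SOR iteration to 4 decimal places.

ρ_SOR = 0.9655

n=178: λ(B_J) = 1 − λ(A)/2 = cos(kπ/179); k=1 gives ρ_J = 0.9998.
root = sin(π/179) = 0.01755  (since 1−cos² = sin²).
So ω* = 2/1.01755 = 1.9655 (Young).
ρ(B_{ω*}) = ω*−1 = 0.9655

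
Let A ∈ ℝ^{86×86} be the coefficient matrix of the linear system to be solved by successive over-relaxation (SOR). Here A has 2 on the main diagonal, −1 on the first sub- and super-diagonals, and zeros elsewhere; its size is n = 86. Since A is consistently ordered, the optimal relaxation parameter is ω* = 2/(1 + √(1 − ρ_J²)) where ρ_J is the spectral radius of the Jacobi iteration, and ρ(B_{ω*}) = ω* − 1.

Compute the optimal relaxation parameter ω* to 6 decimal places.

With n=86, ρ(Jacobi) = cos(π/87) = 0.999348.
√(1−ρ_J²) simplifies to sin(π/87) = 0.0361024.
ω* = 2/(1+0.0361024) = 1.930311
ρ_SOR = ω* − 1 ≈ 0.930311.

ω* = 1.930311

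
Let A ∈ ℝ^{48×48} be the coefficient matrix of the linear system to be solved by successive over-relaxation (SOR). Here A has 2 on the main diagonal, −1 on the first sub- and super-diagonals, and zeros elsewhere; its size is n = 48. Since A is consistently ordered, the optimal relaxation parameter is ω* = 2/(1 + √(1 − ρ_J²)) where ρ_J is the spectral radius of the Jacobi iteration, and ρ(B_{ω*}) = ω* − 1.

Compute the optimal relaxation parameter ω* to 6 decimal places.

ω* = 1.879575

spectrum of D⁻¹(L+U) = {cos(kπ/49) : 1≤k≤48}; ρ_J = cos(π/49) = 0.997945.
√(1−ρ_J²) simplifies to sin(π/49) = 0.0640702.
Young: ω* = 2/(1+√(1−ρ_J²)) = 2/(1+0.0640702) = 2/1.0640702 = 1.879575.
ρ_SOR = ω* − 1 = 1.879575 − 1 = 0.879575.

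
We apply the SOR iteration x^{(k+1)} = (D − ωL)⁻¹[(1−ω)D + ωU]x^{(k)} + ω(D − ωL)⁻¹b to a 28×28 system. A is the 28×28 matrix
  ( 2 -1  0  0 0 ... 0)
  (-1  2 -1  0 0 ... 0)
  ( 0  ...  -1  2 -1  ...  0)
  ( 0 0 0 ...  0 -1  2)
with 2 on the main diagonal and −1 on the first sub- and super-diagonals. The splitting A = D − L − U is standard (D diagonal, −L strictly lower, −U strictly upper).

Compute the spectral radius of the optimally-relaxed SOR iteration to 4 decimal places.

B_J for the 28×28 system has eigenvalues cos(kπ/29); ρ_J = cos(π/29) = 0.9941.
root = sin(π/29) = 0.10812  (since 1−cos² = sin²).
ω* = 2/(1+0.10812) = 1.8049
ρ(B_{ω*}) = ω*−1 = 0.8049

ρ_SOR = 0.8049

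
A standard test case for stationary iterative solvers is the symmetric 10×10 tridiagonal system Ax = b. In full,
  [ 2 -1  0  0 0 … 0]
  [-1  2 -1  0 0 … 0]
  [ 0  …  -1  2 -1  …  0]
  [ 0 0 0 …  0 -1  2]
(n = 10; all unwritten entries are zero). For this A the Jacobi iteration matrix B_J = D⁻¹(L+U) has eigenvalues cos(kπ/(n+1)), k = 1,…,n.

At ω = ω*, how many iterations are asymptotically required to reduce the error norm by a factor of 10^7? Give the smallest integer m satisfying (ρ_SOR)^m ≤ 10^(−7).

m = 28

n=10: λ(B_J) = 1 − λ(A)/2 = cos(kπ/11); k=1 gives ρ_J = 0.9594930.
1 − cos²(π/11) = sin²(π/11) ⇒ √(1−ρ_J²) = sin(π/11) = 0.2817326.
ω* = 2/(1+0.2817326) = 1.5603879
ρ(B_{ω*}) = ω*−1 = 0.5603879
For 7 digits: m = 7·ln10 / (−ln 0.5603879) = 16.1181/0.579126 = 27.832; round up → m = 28.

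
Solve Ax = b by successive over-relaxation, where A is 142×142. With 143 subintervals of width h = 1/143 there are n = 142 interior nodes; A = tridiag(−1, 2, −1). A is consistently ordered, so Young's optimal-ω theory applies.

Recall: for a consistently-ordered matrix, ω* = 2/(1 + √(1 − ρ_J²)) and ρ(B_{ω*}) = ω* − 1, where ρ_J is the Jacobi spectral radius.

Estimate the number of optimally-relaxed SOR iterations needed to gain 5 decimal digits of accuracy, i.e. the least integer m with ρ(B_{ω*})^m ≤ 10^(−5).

m = 263

B_J for the 142×142 system has eigenvalues cos(kπ/143); ρ_J = cos(π/143) = 0.9997587.
√(1−ρ_J²) simplifies to sin(π/143) = 0.0219674.
ω* = 2/(1 + 0.0219674) = 2/1.0219674 = 1.9570096.
and ρ(B_{ω*}) = 1.9570096 − 1 = 0.9570096.
ρ_SOR^m ≤ 10^(−5) ⇔ m ≥ 5·ln10/(−ln 0.9570096) = 11.5129/0.0439419 = 262.003; m = ⌈262.003⌉ = 263.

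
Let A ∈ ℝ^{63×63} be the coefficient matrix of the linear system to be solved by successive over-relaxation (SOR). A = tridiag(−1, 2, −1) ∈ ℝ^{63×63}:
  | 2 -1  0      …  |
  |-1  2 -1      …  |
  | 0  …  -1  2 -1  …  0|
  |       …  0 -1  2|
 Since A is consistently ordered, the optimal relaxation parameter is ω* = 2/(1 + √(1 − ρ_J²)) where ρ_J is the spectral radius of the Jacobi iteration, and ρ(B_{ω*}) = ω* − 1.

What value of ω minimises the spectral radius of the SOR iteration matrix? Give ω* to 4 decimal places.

ω* = 1.9065

n=63: λ(B_J) = 1 − λ(A)/2 = cos(kπ/64); k=1 gives ρ_J = 0.9988.
√(1−ρ_J²) simplifies to sin(π/64) = 0.04907.
Then 2/(1+√(1−ρ_J²)) = 2/(1+0.04907); ω* = 2/1.04907 = 1.9065.
and ρ(B_{ω*}) = 1.9065 − 1 = 0.9065.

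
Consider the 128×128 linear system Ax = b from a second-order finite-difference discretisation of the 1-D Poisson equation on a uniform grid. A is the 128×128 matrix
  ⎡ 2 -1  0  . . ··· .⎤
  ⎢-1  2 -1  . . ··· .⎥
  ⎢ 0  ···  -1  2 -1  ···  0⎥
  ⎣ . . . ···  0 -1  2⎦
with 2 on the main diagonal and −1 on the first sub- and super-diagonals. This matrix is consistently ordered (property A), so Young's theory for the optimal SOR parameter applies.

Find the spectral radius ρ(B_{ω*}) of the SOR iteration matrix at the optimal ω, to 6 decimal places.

With n=128, ρ(Jacobi) = cos(π/129) = 0.999703.
√(1−ρ_J²) simplifies to sin(π/129) = 0.0243510.
ω* = 2/(1 + 0.0243510) = 2/1.0243510 = 1.952456.
At ω = 1.952456 every |λ(B_ω)| = ω−1, so ρ_SOR = 0.952456.

ρ_SOR = 0.952456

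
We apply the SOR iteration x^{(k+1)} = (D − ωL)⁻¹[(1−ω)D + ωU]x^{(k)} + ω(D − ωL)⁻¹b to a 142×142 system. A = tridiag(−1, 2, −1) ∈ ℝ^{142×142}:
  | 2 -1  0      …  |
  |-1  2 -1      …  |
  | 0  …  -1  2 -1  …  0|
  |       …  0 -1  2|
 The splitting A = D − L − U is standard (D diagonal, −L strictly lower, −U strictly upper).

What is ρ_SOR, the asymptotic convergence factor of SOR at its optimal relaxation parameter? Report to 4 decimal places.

ρ_SOR = 0.9570

[ρ_J] n=142: ρ(B_J) = cos(π/(n+1)) = cos(π/143) = 0.9998.
root = sin(π/143) = 0.02197  (since 1−cos² = sin²).
Then 2/(1+√(1−ρ_J²)) = 2/(1+0.02197); ω* = 2/1.02197 = 1.9570.
and ρ(B_{ω*}) = 1.9570 − 1 = 0.9570.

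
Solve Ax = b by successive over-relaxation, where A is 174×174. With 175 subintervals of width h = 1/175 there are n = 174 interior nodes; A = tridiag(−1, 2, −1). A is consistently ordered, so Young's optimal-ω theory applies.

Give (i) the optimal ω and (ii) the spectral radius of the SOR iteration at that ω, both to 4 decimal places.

n=174: λ(B_J) = 1 − λ(A)/2 = cos(kπ/175); k=1 gives ρ_J = 0.9998.
√(1−ρ_J²) = |sin(π/175)| = 0.01795
ω* = 2/(1+0.01795) = 1.9647
[ρ_SOR] ω* − 1 = 0.9647.

ω* = 1.9647, ρ_SOR = 0.9647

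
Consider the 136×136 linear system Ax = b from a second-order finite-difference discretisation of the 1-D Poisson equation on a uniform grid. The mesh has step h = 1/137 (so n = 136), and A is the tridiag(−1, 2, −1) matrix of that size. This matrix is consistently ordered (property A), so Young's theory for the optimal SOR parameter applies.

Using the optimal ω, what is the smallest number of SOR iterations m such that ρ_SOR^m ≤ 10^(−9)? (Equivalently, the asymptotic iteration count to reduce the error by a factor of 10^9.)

m = 452

With n=136, ρ(Jacobi) = cos(π/137) = 0.9997371.
√(1−ρ_J²) = |sin(π/137)| = 0.0229293
ω* = 2 / (1 + 0.0229293) = 2 / 1.0229293 ≈ 1.9551693.
ρ_SOR = ω* − 1 ≈ 0.9551693.
ρ_SOR^m ≤ 10^(−9) ⇔ m ≥ 9·ln10/(−ln 0.9551693) = 20.7233/0.0458667 = 451.816; m = ⌈451.816⌉ = 452.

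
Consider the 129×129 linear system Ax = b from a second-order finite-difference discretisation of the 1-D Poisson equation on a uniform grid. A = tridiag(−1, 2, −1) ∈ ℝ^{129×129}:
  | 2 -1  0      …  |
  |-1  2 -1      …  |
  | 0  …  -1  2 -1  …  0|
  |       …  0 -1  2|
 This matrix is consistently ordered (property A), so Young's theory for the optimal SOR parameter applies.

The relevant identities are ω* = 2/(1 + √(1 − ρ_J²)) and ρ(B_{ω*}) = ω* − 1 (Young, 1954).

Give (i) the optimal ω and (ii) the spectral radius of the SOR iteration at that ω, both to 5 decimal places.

ω* = 1.95281, ρ_SOR = 0.95281

½·tridiag(1,0,1) at n=129: λ_k = cos(kπ/130); max |λ| at k=1 ⇒ ρ_J = cos(π/130) ≈ 0.99971.
√(1 − cos²(π/130)) = sin(π/130) ≈ 0.024164.
ω* = 2 / (1 + 0.024164) = 2 / 1.024164 ≈ 1.95281.
and ρ(B_{ω*}) = 1.95281 − 1 = 0.95281.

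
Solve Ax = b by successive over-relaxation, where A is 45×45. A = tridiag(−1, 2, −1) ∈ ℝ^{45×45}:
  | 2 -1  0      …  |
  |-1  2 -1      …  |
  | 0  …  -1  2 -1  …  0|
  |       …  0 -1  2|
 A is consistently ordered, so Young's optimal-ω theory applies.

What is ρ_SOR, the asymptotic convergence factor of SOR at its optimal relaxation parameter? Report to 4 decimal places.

[ρ_J] n=45: ρ(B_J) = cos(π/(n+1)) = cos(π/46) = 0.9977.
1 − cos²(π/46) = sin²(π/46) ⇒ √(1−ρ_J²) = sin(π/46) = 0.06824.
Young: ω* = 2/(1+√(1−ρ_J²)) = 2/(1+0.06824) = 2/1.06824 = 1.8722.
[ρ_SOR] ω* − 1 = 0.8722.

ρ_SOR = 0.8722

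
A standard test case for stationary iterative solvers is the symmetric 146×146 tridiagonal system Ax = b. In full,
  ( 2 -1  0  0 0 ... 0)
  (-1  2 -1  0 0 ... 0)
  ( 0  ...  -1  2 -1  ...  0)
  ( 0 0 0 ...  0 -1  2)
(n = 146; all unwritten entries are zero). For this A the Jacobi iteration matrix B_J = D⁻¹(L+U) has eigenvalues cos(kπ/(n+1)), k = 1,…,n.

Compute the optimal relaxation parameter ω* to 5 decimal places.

ω* = 1.95815

With n=146, ρ(Jacobi) = cos(π/147) = 0.99977.
√(1−ρ_J²) = |sin(π/147)| = 0.021370
ω* = 2/(1+0.021370) = 1.95815
Hence ρ(B_{ω*}) = 1.95815 − 1 = 0.95815.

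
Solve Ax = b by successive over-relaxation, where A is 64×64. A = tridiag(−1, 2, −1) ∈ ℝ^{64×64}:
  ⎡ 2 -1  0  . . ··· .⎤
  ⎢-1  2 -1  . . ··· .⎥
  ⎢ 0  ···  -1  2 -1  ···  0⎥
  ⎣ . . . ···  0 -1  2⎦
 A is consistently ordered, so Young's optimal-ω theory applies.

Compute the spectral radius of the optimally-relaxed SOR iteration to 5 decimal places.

ρ_J = max_k |cos(kπ/65)| = cos(π/65) = 0.99883
root = sin(π/65) = 0.048313  (since 1−cos² = sin²).
Then 2/(1+√(1−ρ_J²)) = 2/(1+0.048313); ω* = 2/1.048313 = 1.90783.
Hence ρ(B_{ω*}) = 1.90783 − 1 = 0.90783.

ρ_SOR = 0.90783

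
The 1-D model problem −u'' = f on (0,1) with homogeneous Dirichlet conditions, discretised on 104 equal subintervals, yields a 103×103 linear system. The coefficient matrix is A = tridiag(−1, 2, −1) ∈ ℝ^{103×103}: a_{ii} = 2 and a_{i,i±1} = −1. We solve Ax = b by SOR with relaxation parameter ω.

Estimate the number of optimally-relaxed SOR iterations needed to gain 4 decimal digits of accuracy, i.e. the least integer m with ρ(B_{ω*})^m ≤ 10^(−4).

m = 153

n=103: λ(B_J) = 1 − λ(A)/2 = cos(kπ/104); k=1 gives ρ_J = 0.9995438.
1 − cos²(π/104) = sin²(π/104) ⇒ √(1−ρ_J²) = sin(π/104) = 0.0302030.
So ω* = 2/1.0302030 = 1.9413650 (Young).
ρ(B_{ω*}) = ω*−1 = 0.9413650
m ≥ 4·ln10 / (−ln 0.9413650) = 152.428; smallest integer m = 153.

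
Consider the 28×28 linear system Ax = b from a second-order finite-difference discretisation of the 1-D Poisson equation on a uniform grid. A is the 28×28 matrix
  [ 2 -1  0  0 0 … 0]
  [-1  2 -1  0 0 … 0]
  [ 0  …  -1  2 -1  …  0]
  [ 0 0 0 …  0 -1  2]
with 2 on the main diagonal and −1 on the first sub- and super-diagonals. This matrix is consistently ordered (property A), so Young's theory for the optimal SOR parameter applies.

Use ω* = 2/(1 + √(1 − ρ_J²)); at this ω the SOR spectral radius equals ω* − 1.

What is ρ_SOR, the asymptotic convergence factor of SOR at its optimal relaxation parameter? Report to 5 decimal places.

With n=28, ρ(Jacobi) = cos(π/29) = 0.99414.
√(1−ρ_J²) = |sin(π/29)| = 0.108119
ω* = 2/(1 + 0.108119) = 2/1.108119 = 1.80486.
and ρ(B_{ω*}) = 1.80486 − 1 = 0.80486.

ρ_SOR = 0.80486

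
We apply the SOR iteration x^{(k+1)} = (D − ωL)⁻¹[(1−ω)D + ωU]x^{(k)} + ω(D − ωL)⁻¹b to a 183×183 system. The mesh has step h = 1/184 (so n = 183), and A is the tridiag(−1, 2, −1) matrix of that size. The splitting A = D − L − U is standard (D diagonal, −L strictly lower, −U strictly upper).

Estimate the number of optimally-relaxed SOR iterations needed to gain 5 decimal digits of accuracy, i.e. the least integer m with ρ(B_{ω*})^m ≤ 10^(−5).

B_J for the 183×183 system has eigenvalues cos(kπ/184); ρ_J = cos(π/184) = 0.9998542.
1 − cos²(π/184) = sin²(π/184) ⇒ √(1−ρ_J²) = sin(π/184) = 0.0170730.
ω* = 2 / (1 + 0.0170730) = 2 / 1.0170730 ≈ 1.9664272.
and ρ(B_{ω*}) = 1.9664272 − 1 = 0.9664272.
For 5 digits: m = 5·ln10 / (−ln 0.9664272) = 11.5129/0.0341493 = 337.134; round up → m = 338.

m = 338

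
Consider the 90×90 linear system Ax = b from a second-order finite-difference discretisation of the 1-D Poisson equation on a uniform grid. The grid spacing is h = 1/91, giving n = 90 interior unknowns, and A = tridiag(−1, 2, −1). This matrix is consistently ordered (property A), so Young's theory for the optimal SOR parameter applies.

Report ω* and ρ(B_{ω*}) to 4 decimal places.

ω* = 1.9333, ρ_SOR = 0.9333

n=90: λ(B_J) = 1 − λ(A)/2 = cos(kπ/91); k=1 gives ρ_J = 0.9994.
1 − cos²(π/91) = sin²(π/91) ⇒ √(1−ρ_J²) = sin(π/91) = 0.03452.
ω* = 2 / (1 + 0.03452) = 2 / 1.03452 ≈ 1.9333.
ρ_SOR = ω* − 1 = 1.9333 − 1 = 0.9333.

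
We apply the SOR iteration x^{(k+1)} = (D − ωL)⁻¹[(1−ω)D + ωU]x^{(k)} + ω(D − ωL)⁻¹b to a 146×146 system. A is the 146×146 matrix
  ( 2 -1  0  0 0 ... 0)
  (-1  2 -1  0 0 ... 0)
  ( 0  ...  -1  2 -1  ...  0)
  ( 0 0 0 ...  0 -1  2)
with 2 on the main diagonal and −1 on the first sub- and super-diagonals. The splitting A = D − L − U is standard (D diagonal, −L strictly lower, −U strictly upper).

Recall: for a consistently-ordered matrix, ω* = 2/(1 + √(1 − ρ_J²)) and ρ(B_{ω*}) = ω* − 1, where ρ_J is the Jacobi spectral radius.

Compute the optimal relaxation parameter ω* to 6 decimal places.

ω* = 1.958155

n=146: λ(B_J) = 1 − λ(A)/2 = cos(kπ/147); k=1 gives ρ_J = 0.999772.
√(1−ρ_J²) = |sin(π/147)| = 0.0213698
Young: ω* = 2/(1+√(1−ρ_J²)) = 2/(1+0.0213698) = 2/1.0213698 = 1.958155.
At ω = 1.958155 every |λ(B_ω)| = ω−1, so ρ_SOR = 0.958155.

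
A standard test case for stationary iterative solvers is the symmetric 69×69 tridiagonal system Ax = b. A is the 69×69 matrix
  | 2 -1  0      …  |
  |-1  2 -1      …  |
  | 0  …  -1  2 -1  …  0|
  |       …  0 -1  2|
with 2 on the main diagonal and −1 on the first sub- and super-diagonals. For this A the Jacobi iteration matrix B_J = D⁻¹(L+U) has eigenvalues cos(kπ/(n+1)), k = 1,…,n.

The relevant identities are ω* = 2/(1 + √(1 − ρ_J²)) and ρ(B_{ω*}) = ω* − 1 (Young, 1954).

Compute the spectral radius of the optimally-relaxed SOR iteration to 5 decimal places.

spectrum of D⁻¹(L+U) = {cos(kπ/70) : 1≤k≤69}; ρ_J = cos(π/70) = 0.99899.
1 − cos²(π/70) = sin²(π/70) ⇒ √(1−ρ_J²) = sin(π/70) = 0.044865.
Then 2/(1+√(1−ρ_J²)) = 2/(1+0.044865); ω* = 2/1.044865 = 1.91412.
ρ_SOR = ω* − 1 ≈ 0.91412.

ρ_SOR = 0.91412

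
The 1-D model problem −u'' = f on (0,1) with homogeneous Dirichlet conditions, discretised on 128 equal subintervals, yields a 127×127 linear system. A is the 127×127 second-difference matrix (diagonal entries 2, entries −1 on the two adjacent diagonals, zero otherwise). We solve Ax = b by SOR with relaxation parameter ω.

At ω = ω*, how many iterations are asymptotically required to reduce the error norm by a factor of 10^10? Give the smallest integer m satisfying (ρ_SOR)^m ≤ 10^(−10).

m = 470

B_J for the 127×127 system has eigenvalues cos(kπ/128); ρ_J = cos(π/128) = 0.9996988.
1 − cos²(π/128) = sin²(π/128) ⇒ √(1−ρ_J²) = sin(π/128) = 0.0245412.
ω* = 2/(1+0.0245412) = 1.9520933
At ω = 1.9520933 every |λ(B_ω)| = ω−1, so ρ_SOR = 0.9520933.
ρ_SOR^m ≤ 10^(−10) ⇔ m ≥ 10·ln10/(−ln 0.9520933) = 23.0259/0.0490922 = 469.034; m = ⌈469.034⌉ = 470.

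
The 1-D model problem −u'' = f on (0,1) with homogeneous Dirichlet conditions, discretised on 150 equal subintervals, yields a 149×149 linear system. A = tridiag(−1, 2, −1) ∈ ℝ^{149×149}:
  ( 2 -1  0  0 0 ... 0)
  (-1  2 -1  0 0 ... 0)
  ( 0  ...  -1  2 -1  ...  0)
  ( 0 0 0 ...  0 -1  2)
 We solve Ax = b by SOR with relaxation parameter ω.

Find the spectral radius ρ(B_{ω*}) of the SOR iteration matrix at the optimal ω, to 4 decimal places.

ρ_SOR = 0.9590

n=149: λ(B_J) = 1 − λ(A)/2 = cos(kπ/150); k=1 gives ρ_J = 0.9998.
root = sin(π/150) = 0.02094  (since 1−cos² = sin²).
ω* = 2 / (1 + 0.02094) = 2 / 1.02094 ≈ 1.9590.
ρ_SOR = ω* − 1 ≈ 0.9590.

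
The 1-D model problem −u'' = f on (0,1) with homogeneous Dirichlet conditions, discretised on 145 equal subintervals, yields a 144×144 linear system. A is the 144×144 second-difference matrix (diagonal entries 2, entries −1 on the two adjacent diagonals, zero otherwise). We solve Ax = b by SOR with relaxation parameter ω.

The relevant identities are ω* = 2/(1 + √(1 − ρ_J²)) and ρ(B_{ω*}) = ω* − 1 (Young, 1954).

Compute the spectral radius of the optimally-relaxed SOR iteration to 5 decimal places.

ρ_SOR = 0.95759

½·tridiag(1,0,1) at n=144: λ_k = cos(kπ/145); max |λ| at k=1 ⇒ ρ_J = cos(π/145) ≈ 0.99977.
root = sin(π/145) = 0.021664  (since 1−cos² = sin²).
Then 2/(1+√(1−ρ_J²)) = 2/(1+0.021664); ω* = 2/1.021664 = 1.95759.
and ρ(B_{ω*}) = 1.95759 − 1 = 0.95759.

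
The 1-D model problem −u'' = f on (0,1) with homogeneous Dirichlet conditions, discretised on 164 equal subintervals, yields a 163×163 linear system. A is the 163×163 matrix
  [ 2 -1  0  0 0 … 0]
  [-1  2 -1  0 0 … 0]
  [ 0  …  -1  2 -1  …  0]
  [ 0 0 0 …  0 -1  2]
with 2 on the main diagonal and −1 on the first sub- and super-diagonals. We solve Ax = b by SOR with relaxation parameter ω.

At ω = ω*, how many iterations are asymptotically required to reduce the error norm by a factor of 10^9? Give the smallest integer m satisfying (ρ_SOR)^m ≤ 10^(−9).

n=163: λ(B_J) = 1 − λ(A)/2 = cos(kπ/164); k=1 gives ρ_J = 0.9998165.
1 − cos²(π/164) = sin²(π/164) ⇒ √(1−ρ_J²) = sin(π/164) = 0.0191549.
ω* = 2/(1 + 0.0191549) = 2/1.0191549 = 1.9624102.
At ω = 1.9624102 every |λ(B_ω)| = ω−1, so ρ_SOR = 0.9624102.
m ≥ 9·ln10 / (−ln 0.9624102) = 540.874; smallest integer m = 541.

m = 541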